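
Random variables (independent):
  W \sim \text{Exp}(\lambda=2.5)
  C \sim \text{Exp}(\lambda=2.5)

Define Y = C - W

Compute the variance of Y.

For independent RVs: Var(aX + bY) = a²Var(X) + b²Var(Y)
Var(W) = 0.16
Var(C) = 0.16
Var(Y) = (-1)²*0.16 + 1²*0.16
= 1*0.16 + 1*0.16 = 0.32

0.32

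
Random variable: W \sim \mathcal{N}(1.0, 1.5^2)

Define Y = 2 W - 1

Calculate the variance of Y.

For Y = aW + b: Var(Y) = a² * Var(W)
Var(W) = 1.5^2 = 2.25
Var(Y) = 2² * 2.25 = 4 * 2.25 = 9

9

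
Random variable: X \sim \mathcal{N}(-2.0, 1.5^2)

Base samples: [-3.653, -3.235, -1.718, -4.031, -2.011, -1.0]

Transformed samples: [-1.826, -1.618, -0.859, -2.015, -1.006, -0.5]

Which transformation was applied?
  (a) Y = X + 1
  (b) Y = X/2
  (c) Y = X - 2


Checking option (b) Y = X/2:
  X = -3.653 -> Y = -1.826 ✓
  X = -3.235 -> Y = -1.618 ✓
  X = -1.718 -> Y = -0.859 ✓
All samples match this transformation.

(b) X/2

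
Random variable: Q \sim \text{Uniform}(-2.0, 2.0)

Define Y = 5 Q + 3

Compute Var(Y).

For Y = aQ + b: Var(Y) = a² * Var(Q)
Var(Q) = (2 + 2)^2/12 = 1.3333333
Var(Y) = 5² * 1.3333333 = 25 * 1.3333333 = 33.333333

33.333333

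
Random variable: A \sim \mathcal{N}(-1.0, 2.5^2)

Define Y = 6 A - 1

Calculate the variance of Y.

For Y = aA + b: Var(Y) = a² * Var(A)
Var(A) = 2.5^2 = 6.25
Var(Y) = 6² * 6.25 = 36 * 6.25 = 225

225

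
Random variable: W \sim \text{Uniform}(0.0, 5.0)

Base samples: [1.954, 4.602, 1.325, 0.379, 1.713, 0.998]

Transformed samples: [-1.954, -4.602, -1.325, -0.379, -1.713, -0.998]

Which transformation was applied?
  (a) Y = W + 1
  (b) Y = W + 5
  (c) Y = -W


Checking option (c) Y = -W:
  W = 1.954 -> Y = -1.954 ✓
  W = 4.602 -> Y = -4.602 ✓
  W = 1.325 -> Y = -1.325 ✓
All samples match this transformation.

(c) -W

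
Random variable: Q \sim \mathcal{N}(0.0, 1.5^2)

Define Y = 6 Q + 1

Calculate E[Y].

For Y = 6Q + 1:
E[Y] = 6 * E[Q] + 1
E[Q] = 0.0 = 0
E[Y] = 6 * 0 + 1 = 1

1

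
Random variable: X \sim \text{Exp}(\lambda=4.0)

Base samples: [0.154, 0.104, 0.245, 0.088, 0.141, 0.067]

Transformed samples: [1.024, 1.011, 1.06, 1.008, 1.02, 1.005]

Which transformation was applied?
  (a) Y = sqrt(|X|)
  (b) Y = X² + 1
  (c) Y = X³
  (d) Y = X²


Checking option (b) Y = X² + 1:
  X = 0.154 -> Y = 1.024 ✓
  X = 0.104 -> Y = 1.011 ✓
  X = 0.245 -> Y = 1.06 ✓
All samples match this transformation.

(b) X² + 1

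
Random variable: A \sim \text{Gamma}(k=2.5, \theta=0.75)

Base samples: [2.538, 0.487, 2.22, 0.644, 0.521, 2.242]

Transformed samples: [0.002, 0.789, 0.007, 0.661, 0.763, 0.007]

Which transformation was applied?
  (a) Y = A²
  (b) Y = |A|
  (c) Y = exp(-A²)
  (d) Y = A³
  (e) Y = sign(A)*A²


Checking option (c) Y = exp(-A²):
  A = 2.538 -> Y = 0.002 ✓
  A = 0.487 -> Y = 0.789 ✓
  A = 2.22 -> Y = 0.007 ✓
All samples match this transformation.

(c) exp(-A²)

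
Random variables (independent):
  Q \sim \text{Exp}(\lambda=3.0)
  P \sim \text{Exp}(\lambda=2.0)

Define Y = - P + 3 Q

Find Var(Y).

For independent RVs: Var(aX + bY) = a²Var(X) + b²Var(Y)
Var(Q) = 0.11111111
Var(P) = 0.25
Var(Y) = 3²*0.11111111 + (-1)²*0.25
= 9*0.11111111 + 1*0.25 = 1.25

1.25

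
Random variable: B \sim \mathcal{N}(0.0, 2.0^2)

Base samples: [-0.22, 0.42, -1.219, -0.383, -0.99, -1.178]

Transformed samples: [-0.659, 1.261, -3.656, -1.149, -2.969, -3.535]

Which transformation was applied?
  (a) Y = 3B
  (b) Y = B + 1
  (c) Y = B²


Checking option (a) Y = 3B:
  B = -0.22 -> Y = -0.659 ✓
  B = 0.42 -> Y = 1.261 ✓
  B = -1.219 -> Y = -3.656 ✓
All samples match this transformation.

(a) 3B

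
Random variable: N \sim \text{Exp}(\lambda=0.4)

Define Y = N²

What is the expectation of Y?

Using E[X²] = Var(X) + (E[X])²:
E[N] = 2.5
Var(N) = 1/0.4^2 = 6.25
E[N²] = 6.25 + 2.5² = 6.25 + 6.25 = 12.5

12.5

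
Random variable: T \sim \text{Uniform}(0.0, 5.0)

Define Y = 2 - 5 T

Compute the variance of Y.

For Y = aT + b: Var(Y) = a² * Var(T)
Var(T) = (5 - 0)^2/12 = 2.0833333
Var(Y) = (-5)² * 2.0833333 = 25 * 2.0833333 = 52.083333

52.083333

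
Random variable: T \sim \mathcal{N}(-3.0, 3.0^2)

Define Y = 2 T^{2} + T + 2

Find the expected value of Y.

E[Y] = 2*E[T²] + 1*E[T] + 2
E[T] = -3
E[T²] = Var(T) + (E[T])² = 9 + 9 = 18
E[Y] = 2*18 + 1*(-3) + 2 = 35

35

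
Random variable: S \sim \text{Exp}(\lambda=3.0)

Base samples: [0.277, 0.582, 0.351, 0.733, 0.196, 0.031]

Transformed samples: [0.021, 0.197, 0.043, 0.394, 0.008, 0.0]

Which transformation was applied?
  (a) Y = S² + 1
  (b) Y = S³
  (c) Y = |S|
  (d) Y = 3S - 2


Checking option (b) Y = S³:
  S = 0.277 -> Y = 0.021 ✓
  S = 0.582 -> Y = 0.197 ✓
  S = 0.351 -> Y = 0.043 ✓
All samples match this transformation.

(b) S³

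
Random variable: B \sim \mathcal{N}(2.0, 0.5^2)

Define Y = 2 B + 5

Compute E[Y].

For Y = 2B + 5:
E[Y] = 2 * E[B] + 5
E[B] = 2.0 = 2
E[Y] = 2 * 2 + 5 = 9

9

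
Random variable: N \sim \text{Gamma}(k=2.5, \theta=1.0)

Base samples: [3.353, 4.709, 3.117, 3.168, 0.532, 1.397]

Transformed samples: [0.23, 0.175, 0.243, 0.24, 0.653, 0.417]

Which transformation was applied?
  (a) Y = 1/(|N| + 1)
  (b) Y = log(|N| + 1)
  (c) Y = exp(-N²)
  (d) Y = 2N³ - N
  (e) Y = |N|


Checking option (a) Y = 1/(|N| + 1):
  N = 3.353 -> Y = 0.23 ✓
  N = 4.709 -> Y = 0.175 ✓
  N = 3.117 -> Y = 0.243 ✓
All samples match this transformation.

(a) 1/(|N| + 1)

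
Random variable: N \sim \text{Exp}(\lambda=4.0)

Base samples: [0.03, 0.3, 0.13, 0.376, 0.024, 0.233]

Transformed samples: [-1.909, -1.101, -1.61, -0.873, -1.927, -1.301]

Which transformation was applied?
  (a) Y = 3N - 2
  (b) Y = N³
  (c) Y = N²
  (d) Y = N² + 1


Checking option (a) Y = 3N - 2:
  N = 0.03 -> Y = -1.909 ✓
  N = 0.3 -> Y = -1.101 ✓
  N = 0.13 -> Y = -1.61 ✓
All samples match this transformation.

(a) 3N - 2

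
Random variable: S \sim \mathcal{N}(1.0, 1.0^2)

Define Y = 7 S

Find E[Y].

For Y = 7S:
E[Y] = 7 * E[S]
E[S] = 1.0 = 1
E[Y] = 7 * 1 = 7

7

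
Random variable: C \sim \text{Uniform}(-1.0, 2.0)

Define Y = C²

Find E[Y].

E[C²] = Var(C) + (E[C])² = 0.75 + 0.25 = 1

1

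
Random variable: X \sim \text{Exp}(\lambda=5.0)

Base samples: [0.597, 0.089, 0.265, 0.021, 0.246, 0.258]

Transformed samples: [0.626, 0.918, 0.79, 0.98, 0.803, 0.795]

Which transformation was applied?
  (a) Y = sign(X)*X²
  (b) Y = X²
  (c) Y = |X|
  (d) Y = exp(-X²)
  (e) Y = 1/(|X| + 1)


Checking option (e) Y = 1/(|X| + 1):
  X = 0.597 -> Y = 0.626 ✓
  X = 0.089 -> Y = 0.918 ✓
  X = 0.265 -> Y = 0.79 ✓
All samples match this transformation.

(e) 1/(|X| + 1)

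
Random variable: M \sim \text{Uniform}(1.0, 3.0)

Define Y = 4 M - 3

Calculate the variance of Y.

For Y = aM + b: Var(Y) = a² * Var(M)
Var(M) = (3 - 1)^2/12 = 0.33333333
Var(Y) = 4² * 0.33333333 = 16 * 0.33333333 = 5.3333333

5.3333333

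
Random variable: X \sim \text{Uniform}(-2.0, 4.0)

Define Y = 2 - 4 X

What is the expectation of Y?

For Y = -4X + 2:
E[Y] = -4 * E[X] + 2
E[X] = (-2 + 4)/2 = 1
E[Y] = -4 * 1 + 2 = -2

-2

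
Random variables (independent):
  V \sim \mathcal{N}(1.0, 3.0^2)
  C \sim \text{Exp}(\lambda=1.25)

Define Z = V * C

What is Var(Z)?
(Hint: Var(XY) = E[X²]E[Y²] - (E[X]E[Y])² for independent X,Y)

Var(XY) = E[X²]E[Y²] - (E[X]E[Y])²
E[V] = 1, Var(V) = 9
E[C] = 0.8, Var(C) = 0.64
E[V²] = 9 + 1² = 10
E[C²] = 0.64 + 0.8² = 1.28
Var(Z) = 10*1.28 - (1*0.8)²
= 12.8 - 0.64 = 12.16

12.16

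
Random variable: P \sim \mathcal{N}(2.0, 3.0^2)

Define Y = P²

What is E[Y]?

E[P²] = Var(P) + (E[P])² = 9 + 4 = 13

13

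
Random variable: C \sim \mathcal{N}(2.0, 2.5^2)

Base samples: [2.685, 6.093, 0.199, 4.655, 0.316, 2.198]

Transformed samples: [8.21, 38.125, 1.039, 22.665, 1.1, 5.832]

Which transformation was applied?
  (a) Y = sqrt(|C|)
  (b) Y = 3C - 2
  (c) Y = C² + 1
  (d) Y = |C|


Checking option (c) Y = C² + 1:
  C = 2.685 -> Y = 8.21 ✓
  C = 6.093 -> Y = 38.125 ✓
  C = 0.199 -> Y = 1.039 ✓
All samples match this transformation.

(c) C² + 1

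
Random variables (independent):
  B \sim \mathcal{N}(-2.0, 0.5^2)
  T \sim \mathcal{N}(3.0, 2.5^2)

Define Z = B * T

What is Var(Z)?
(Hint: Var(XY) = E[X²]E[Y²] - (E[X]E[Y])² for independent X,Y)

Var(XY) = E[X²]E[Y²] - (E[X]E[Y])²
E[B] = -2, Var(B) = 0.25
E[T] = 3, Var(T) = 6.25
E[B²] = 0.25 + (-2)² = 4.25
E[T²] = 6.25 + 3² = 15.25
Var(Z) = 4.25*15.25 - (-2*3)²
= 64.8125 - 36 = 28.8125

28.8125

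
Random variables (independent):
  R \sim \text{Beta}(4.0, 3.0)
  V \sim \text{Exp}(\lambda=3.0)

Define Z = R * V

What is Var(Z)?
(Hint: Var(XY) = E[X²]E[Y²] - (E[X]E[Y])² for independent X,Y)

Var(XY) = E[X²]E[Y²] - (E[X]E[Y])²
E[R] = 0.57142857, Var(R) = 0.030612245
E[V] = 0.33333333, Var(V) = 0.11111111
E[R²] = 0.030612245 + 0.57142857² = 0.35714286
E[V²] = 0.11111111 + 0.33333333² = 0.22222222
Var(Z) = 0.35714286*0.22222222 - (0.57142857*0.33333333)²
= 0.079365079 - 0.036281179 = 0.0430839

0.0430839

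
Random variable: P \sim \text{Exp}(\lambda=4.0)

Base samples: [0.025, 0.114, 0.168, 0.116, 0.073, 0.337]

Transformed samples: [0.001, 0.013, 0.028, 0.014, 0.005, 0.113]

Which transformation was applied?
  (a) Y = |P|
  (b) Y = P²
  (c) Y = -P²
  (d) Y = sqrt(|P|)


Checking option (b) Y = P²:
  P = 0.025 -> Y = 0.001 ✓
  P = 0.114 -> Y = 0.013 ✓
  P = 0.168 -> Y = 0.028 ✓
All samples match this transformation.

(b) P²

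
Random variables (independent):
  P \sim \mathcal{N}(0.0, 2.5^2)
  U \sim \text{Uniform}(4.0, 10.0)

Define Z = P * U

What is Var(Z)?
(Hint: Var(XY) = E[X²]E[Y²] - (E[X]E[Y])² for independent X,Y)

Var(XY) = E[X²]E[Y²] - (E[X]E[Y])²
E[P] = 0, Var(P) = 6.25
E[U] = 7, Var(U) = 3
E[P²] = 6.25 + 0² = 6.25
E[U²] = 3 + 7² = 52
Var(Z) = 6.25*52 - (0*7)²
= 325 - 0 = 325

325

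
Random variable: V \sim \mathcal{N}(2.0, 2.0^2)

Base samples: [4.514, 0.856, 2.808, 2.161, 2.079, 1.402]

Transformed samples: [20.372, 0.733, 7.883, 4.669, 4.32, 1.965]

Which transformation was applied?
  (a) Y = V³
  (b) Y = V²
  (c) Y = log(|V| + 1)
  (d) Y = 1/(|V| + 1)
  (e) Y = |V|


Checking option (b) Y = V²:
  V = 4.514 -> Y = 20.372 ✓
  V = 0.856 -> Y = 0.733 ✓
  V = 2.808 -> Y = 7.883 ✓
All samples match this transformation.

(b) V²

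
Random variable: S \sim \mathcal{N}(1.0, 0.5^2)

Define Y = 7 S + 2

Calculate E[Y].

For Y = 7S + 2:
E[Y] = 7 * E[S] + 2
E[S] = 1.0 = 1
E[Y] = 7 * 1 + 2 = 9

9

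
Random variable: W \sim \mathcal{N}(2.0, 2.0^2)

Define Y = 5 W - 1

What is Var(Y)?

For Y = aW + b: Var(Y) = a² * Var(W)
Var(W) = 2.0^2 = 4
Var(Y) = 5² * 4 = 25 * 4 = 100

100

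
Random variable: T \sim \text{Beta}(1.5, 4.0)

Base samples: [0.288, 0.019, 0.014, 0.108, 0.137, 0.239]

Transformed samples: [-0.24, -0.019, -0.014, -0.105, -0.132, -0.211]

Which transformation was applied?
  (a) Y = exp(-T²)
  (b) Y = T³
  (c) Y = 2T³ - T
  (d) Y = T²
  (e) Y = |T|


Checking option (c) Y = 2T³ - T:
  T = 0.288 -> Y = -0.24 ✓
  T = 0.019 -> Y = -0.019 ✓
  T = 0.014 -> Y = -0.014 ✓
All samples match this transformation.

(c) 2T³ - T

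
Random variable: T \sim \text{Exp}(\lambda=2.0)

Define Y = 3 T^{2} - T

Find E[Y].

E[Y] = 3*E[T²] - 1*E[T]
E[T] = 0.5
E[T²] = Var(T) + (E[T])² = 0.25 + 0.25 = 0.5
E[Y] = 3*0.5 - 1*0.5 = 1

1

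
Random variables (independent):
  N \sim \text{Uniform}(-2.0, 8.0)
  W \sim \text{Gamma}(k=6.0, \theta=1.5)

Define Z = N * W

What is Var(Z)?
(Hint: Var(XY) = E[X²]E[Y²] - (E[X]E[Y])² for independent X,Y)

Var(XY) = E[X²]E[Y²] - (E[X]E[Y])²
E[N] = 3, Var(N) = 8.3333333
E[W] = 9, Var(W) = 13.5
E[N²] = 8.3333333 + 3² = 17.333333
E[W²] = 13.5 + 9² = 94.5
Var(Z) = 17.333333*94.5 - (3*9)²
= 1638 - 729 = 909

909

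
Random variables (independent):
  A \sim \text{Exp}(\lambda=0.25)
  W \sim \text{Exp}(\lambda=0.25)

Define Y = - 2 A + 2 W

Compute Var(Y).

For independent RVs: Var(aX + bY) = a²Var(X) + b²Var(Y)
Var(A) = 16
Var(W) = 16
Var(Y) = (-2)²*16 + 2²*16
= 4*16 + 4*16 = 128

128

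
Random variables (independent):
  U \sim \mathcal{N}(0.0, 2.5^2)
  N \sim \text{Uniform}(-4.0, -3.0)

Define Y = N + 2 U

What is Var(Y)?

For independent RVs: Var(aX + bY) = a²Var(X) + b²Var(Y)
Var(U) = 6.25
Var(N) = 0.083333333
Var(Y) = 2²*6.25 + 1²*0.083333333
= 4*6.25 + 1*0.083333333 = 25.083333

25.083333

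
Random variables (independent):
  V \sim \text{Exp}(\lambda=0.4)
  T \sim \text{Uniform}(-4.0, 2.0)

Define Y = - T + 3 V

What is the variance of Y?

For independent RVs: Var(aX + bY) = a²Var(X) + b²Var(Y)
Var(V) = 6.25
Var(T) = 3
Var(Y) = 3²*6.25 + (-1)²*3
= 9*6.25 + 1*3 = 59.25

59.25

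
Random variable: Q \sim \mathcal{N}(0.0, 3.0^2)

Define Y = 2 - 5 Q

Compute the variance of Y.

For Y = aQ + b: Var(Y) = a² * Var(Q)
Var(Q) = 3.0^2 = 9
Var(Y) = (-5)² * 9 = 25 * 9 = 225

225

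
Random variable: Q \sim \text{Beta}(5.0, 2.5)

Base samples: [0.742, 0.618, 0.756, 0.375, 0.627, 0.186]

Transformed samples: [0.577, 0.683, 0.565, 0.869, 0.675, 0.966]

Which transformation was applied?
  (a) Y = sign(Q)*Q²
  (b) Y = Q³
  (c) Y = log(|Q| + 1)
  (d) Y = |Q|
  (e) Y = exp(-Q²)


Checking option (e) Y = exp(-Q²):
  Q = 0.742 -> Y = 0.577 ✓
  Q = 0.618 -> Y = 0.683 ✓
  Q = 0.756 -> Y = 0.565 ✓
All samples match this transformation.

(e) exp(-Q²)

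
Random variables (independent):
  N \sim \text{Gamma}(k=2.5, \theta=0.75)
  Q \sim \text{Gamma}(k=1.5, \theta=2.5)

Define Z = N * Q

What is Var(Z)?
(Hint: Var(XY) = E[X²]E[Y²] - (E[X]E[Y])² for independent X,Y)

Var(XY) = E[X²]E[Y²] - (E[X]E[Y])²
E[N] = 1.875, Var(N) = 1.40625
E[Q] = 3.75, Var(Q) = 9.375
E[N²] = 1.40625 + 1.875² = 4.921875
E[Q²] = 9.375 + 3.75² = 23.4375
Var(Z) = 4.921875*23.4375 - (1.875*3.75)²
= 115.35645 - 49.438477 = 65.917969

65.917969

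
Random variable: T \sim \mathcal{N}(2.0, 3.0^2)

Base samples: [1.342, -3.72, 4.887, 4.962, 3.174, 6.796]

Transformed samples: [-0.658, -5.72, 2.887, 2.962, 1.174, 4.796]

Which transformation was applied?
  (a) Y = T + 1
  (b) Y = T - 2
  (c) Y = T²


Checking option (b) Y = T - 2:
  T = 1.342 -> Y = -0.658 ✓
  T = -3.72 -> Y = -5.72 ✓
  T = 4.887 -> Y = 2.887 ✓
All samples match this transformation.

(b) T - 2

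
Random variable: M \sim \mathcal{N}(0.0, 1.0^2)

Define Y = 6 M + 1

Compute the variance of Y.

For Y = aM + b: Var(Y) = a² * Var(M)
Var(M) = 1.0^2 = 1
Var(Y) = 6² * 1 = 36 * 1 = 36

36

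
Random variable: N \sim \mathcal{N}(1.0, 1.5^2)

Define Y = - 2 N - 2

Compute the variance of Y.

For Y = aN + b: Var(Y) = a² * Var(N)
Var(N) = 1.5^2 = 2.25
Var(Y) = (-2)² * 2.25 = 4 * 2.25 = 9

9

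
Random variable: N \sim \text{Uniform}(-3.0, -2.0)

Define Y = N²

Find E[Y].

E[N²] = Var(N) + (E[N])² = 0.083333333 + 6.25 = 6.3333333

6.3333333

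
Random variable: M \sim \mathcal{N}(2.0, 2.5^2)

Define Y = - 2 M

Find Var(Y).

For Y = aM + b: Var(Y) = a² * Var(M)
Var(M) = 2.5^2 = 6.25
Var(Y) = (-2)² * 6.25 = 4 * 6.25 = 25

25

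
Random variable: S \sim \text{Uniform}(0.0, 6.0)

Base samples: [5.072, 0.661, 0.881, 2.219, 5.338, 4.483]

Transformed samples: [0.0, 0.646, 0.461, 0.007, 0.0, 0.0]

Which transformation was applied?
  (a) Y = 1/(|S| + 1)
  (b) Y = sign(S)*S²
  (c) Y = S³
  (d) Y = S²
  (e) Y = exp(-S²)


Checking option (e) Y = exp(-S²):
  S = 5.072 -> Y = 0.0 ✓
  S = 0.661 -> Y = 0.646 ✓
  S = 0.881 -> Y = 0.461 ✓
All samples match this transformation.

(e) exp(-S²)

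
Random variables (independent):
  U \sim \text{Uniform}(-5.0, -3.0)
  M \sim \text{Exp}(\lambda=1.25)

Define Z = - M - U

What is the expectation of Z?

E[Z] = -1*E[U] - 1*E[M]
E[U] = -4
E[M] = 0.8
E[Z] = -1*(-4) - 1*0.8 = 3.2

3.2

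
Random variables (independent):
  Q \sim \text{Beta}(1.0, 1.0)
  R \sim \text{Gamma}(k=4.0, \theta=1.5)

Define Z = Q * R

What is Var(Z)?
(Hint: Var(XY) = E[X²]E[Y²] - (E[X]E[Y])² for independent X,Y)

Var(XY) = E[X²]E[Y²] - (E[X]E[Y])²
E[Q] = 0.5, Var(Q) = 0.083333333
E[R] = 6, Var(R) = 9
E[Q²] = 0.083333333 + 0.5² = 0.33333333
E[R²] = 9 + 6² = 45
Var(Z) = 0.33333333*45 - (0.5*6)²
= 15 - 9 = 6

6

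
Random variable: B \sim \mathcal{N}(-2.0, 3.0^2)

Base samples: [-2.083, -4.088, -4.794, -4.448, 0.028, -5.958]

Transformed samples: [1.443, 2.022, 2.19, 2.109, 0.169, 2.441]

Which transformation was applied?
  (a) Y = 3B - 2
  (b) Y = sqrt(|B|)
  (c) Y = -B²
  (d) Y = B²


Checking option (b) Y = sqrt(|B|):
  B = -2.083 -> Y = 1.443 ✓
  B = -4.088 -> Y = 2.022 ✓
  B = -4.794 -> Y = 2.19 ✓
All samples match this transformation.

(b) sqrt(|B|)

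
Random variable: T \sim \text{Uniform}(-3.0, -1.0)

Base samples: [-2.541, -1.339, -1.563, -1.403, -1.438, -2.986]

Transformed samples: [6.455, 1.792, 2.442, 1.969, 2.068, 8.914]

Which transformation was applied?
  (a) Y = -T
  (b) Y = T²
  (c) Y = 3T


Checking option (b) Y = T²:
  T = -2.541 -> Y = 6.455 ✓
  T = -1.339 -> Y = 1.792 ✓
  T = -1.563 -> Y = 2.442 ✓
All samples match this transformation.

(b) T²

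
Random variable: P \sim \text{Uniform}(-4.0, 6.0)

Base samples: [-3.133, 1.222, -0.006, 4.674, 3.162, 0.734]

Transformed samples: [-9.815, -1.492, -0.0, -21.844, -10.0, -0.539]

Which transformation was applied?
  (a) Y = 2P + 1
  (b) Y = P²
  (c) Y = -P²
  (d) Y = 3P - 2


Checking option (c) Y = -P²:
  P = -3.133 -> Y = -9.815 ✓
  P = 1.222 -> Y = -1.492 ✓
  P = -0.006 -> Y = -0.0 ✓
All samples match this transformation.

(c) -P²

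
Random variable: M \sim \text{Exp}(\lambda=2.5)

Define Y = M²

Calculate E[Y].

Using E[X²] = Var(X) + (E[X])²:
E[M] = 0.4
Var(M) = 1/2.5^2 = 0.16
E[M²] = 0.16 + 0.4² = 0.16 + 0.16 = 0.32

0.32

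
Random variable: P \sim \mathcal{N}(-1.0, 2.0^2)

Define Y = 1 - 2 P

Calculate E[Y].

For Y = -2P + 1:
E[Y] = -2 * E[P] + 1
E[P] = -1.0 = -1
E[Y] = -2 * (-1) + 1 = 3

3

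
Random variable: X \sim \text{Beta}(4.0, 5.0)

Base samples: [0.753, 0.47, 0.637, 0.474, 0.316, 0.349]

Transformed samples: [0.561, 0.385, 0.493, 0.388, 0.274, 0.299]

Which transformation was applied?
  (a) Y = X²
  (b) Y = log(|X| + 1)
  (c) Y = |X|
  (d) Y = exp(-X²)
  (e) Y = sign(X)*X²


Checking option (b) Y = log(|X| + 1):
  X = 0.753 -> Y = 0.561 ✓
  X = 0.47 -> Y = 0.385 ✓
  X = 0.637 -> Y = 0.493 ✓
All samples match this transformation.

(b) log(|X| + 1)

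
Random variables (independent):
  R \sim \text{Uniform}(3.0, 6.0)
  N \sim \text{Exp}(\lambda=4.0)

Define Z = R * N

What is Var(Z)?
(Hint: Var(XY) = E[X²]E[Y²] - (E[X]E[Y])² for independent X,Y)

Var(XY) = E[X²]E[Y²] - (E[X]E[Y])²
E[R] = 4.5, Var(R) = 0.75
E[N] = 0.25, Var(N) = 0.0625
E[R²] = 0.75 + 4.5² = 21
E[N²] = 0.0625 + 0.25² = 0.125
Var(Z) = 21*0.125 - (4.5*0.25)²
= 2.625 - 1.265625 = 1.359375

1.359375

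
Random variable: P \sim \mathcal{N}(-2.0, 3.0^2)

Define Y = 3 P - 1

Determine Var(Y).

For Y = aP + b: Var(Y) = a² * Var(P)
Var(P) = 3.0^2 = 9
Var(Y) = 3² * 9 = 9 * 9 = 81

81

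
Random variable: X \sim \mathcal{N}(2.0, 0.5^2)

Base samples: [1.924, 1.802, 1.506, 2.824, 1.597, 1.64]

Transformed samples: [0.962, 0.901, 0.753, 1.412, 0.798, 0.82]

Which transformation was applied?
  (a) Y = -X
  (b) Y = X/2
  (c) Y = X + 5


Checking option (b) Y = X/2:
  X = 1.924 -> Y = 0.962 ✓
  X = 1.802 -> Y = 0.901 ✓
  X = 1.506 -> Y = 0.753 ✓
All samples match this transformation.

(b) X/2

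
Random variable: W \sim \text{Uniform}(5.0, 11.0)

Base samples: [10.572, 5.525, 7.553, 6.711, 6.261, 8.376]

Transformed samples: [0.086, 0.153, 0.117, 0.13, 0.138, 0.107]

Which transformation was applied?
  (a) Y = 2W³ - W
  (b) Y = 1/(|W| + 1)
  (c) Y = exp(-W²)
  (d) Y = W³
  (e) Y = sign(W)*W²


Checking option (b) Y = 1/(|W| + 1):
  W = 10.572 -> Y = 0.086 ✓
  W = 5.525 -> Y = 0.153 ✓
  W = 7.553 -> Y = 0.117 ✓
All samples match this transformation.

(b) 1/(|W| + 1)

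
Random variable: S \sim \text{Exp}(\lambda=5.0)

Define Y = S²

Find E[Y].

E[S²] = Var(S) + (E[S])² = 0.04 + 0.04 = 0.08

0.08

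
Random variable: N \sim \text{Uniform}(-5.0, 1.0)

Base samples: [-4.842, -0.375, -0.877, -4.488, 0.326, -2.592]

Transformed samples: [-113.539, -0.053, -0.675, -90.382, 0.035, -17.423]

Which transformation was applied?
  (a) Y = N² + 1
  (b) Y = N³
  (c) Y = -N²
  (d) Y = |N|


Checking option (b) Y = N³:
  N = -4.842 -> Y = -113.539 ✓
  N = -0.375 -> Y = -0.053 ✓
  N = -0.877 -> Y = -0.675 ✓
All samples match this transformation.

(b) N³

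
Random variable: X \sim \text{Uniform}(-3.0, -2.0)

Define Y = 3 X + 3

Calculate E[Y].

For Y = 3X + 3:
E[Y] = 3 * E[X] + 3
E[X] = (-3 - 2)/2 = -2.5
E[Y] = 3 * (-2.5) + 3 = -4.5

-4.5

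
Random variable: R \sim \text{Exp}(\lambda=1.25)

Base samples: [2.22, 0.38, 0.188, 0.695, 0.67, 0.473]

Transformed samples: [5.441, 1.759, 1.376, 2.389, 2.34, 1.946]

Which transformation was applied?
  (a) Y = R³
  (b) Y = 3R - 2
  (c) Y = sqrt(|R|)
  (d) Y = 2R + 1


Checking option (d) Y = 2R + 1:
  R = 2.22 -> Y = 5.441 ✓
  R = 0.38 -> Y = 1.759 ✓
  R = 0.188 -> Y = 1.376 ✓
All samples match this transformation.

(d) 2R + 1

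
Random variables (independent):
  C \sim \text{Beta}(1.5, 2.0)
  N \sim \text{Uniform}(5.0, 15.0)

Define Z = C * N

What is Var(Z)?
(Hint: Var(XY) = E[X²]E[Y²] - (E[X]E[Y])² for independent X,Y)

Var(XY) = E[X²]E[Y²] - (E[X]E[Y])²
E[C] = 0.42857143, Var(C) = 0.054421769
E[N] = 10, Var(N) = 8.3333333
E[C²] = 0.054421769 + 0.42857143² = 0.23809524
E[N²] = 8.3333333 + 10² = 108.33333
Var(Z) = 0.23809524*108.33333 - (0.42857143*10)²
= 25.793651 - 18.367347 = 7.4263039

7.4263039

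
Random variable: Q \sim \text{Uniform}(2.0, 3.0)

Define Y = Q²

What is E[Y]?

E[Q²] = Var(Q) + (E[Q])² = 0.083333333 + 6.25 = 6.3333333

6.3333333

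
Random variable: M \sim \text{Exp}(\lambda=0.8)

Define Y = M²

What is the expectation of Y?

Using E[X²] = Var(X) + (E[X])²:
E[M] = 1.25
Var(M) = 1/0.8^2 = 1.5625
E[M²] = 1.5625 + 1.25² = 1.5625 + 1.5625 = 3.125

3.125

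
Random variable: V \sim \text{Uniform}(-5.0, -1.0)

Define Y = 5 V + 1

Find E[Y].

For Y = 5V + 1:
E[Y] = 5 * E[V] + 1
E[V] = (-5 - 1)/2 = -3
E[Y] = 5 * (-3) + 1 = -14

-14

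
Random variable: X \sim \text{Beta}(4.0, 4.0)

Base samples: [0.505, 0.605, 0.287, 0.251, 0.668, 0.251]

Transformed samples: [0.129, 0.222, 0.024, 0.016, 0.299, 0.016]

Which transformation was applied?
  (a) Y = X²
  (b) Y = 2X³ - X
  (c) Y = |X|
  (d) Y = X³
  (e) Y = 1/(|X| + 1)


Checking option (d) Y = X³:
  X = 0.505 -> Y = 0.129 ✓
  X = 0.605 -> Y = 0.222 ✓
  X = 0.287 -> Y = 0.024 ✓
All samples match this transformation.

(d) X³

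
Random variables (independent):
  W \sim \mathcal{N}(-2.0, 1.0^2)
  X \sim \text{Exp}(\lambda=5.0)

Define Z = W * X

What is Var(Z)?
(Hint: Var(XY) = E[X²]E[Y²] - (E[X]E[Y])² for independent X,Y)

Var(XY) = E[X²]E[Y²] - (E[X]E[Y])²
E[W] = -2, Var(W) = 1
E[X] = 0.2, Var(X) = 0.04
E[W²] = 1 + (-2)² = 5
E[X²] = 0.04 + 0.2² = 0.08
Var(Z) = 5*0.08 - (-2*0.2)²
= 0.4 - 0.16 = 0.24

0.24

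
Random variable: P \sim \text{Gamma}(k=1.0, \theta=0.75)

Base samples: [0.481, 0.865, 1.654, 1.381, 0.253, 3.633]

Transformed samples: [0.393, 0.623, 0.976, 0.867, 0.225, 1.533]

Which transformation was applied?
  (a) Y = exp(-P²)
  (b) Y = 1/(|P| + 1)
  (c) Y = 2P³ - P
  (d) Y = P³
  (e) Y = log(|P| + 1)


Checking option (e) Y = log(|P| + 1):
  P = 0.481 -> Y = 0.393 ✓
  P = 0.865 -> Y = 0.623 ✓
  P = 1.654 -> Y = 0.976 ✓
All samples match this transformation.

(e) log(|P| + 1)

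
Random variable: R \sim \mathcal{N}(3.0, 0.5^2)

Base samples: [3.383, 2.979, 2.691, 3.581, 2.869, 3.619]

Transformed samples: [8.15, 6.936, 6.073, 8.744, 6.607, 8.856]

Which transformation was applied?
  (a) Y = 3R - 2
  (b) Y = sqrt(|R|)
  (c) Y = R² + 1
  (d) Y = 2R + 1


Checking option (a) Y = 3R - 2:
  R = 3.383 -> Y = 8.15 ✓
  R = 2.979 -> Y = 6.936 ✓
  R = 2.691 -> Y = 6.073 ✓
All samples match this transformation.

(a) 3R - 2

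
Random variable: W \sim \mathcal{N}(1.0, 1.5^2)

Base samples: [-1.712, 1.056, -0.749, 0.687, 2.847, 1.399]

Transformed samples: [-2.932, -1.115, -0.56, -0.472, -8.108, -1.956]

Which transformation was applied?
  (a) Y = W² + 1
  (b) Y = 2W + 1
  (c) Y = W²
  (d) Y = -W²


Checking option (d) Y = -W²:
  W = -1.712 -> Y = -2.932 ✓
  W = 1.056 -> Y = -1.115 ✓
  W = -0.749 -> Y = -0.56 ✓
All samples match this transformation.

(d) -W²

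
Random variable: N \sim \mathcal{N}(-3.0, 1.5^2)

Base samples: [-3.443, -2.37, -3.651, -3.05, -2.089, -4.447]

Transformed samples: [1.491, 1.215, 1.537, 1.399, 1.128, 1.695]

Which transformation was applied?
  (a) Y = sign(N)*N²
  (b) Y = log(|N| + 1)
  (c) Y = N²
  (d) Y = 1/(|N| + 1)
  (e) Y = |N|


Checking option (b) Y = log(|N| + 1):
  N = -3.443 -> Y = 1.491 ✓
  N = -2.37 -> Y = 1.215 ✓
  N = -3.651 -> Y = 1.537 ✓
All samples match this transformation.

(b) log(|N| + 1)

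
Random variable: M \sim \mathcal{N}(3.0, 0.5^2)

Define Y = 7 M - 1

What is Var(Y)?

For Y = aM + b: Var(Y) = a² * Var(M)
Var(M) = 0.5^2 = 0.25
Var(Y) = 7² * 0.25 = 49 * 0.25 = 12.25

12.25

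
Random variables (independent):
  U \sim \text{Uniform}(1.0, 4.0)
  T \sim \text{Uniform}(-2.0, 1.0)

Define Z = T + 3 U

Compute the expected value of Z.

E[Z] = 3*E[U] + 1*E[T]
E[U] = 2.5
E[T] = -0.5
E[Z] = 3*2.5 + 1*(-0.5) = 7

7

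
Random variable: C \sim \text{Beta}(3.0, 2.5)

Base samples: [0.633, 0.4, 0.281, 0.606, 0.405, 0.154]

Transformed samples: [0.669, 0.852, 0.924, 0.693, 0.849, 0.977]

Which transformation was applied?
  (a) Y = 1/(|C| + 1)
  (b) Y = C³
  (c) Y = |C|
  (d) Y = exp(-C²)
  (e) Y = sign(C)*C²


Checking option (d) Y = exp(-C²):
  C = 0.633 -> Y = 0.669 ✓
  C = 0.4 -> Y = 0.852 ✓
  C = 0.281 -> Y = 0.924 ✓
All samples match this transformation.

(d) exp(-C²)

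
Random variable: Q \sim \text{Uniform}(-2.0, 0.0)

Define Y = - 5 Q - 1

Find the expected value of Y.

For Y = -5Q - 1:
E[Y] = -5 * E[Q] - 1
E[Q] = (-2 + 0)/2 = -1
E[Y] = -5 * (-1) - 1 = 4

4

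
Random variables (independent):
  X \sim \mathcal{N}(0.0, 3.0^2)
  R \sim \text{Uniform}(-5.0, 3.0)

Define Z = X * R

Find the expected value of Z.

For independent RVs: E[XY] = E[X]*E[Y]
E[X] = 0
E[R] = -1
E[Z] = 0 * (-1) = 0

0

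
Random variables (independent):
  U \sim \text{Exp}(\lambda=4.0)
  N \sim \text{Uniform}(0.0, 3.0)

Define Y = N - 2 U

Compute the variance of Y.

For independent RVs: Var(aX + bY) = a²Var(X) + b²Var(Y)
Var(U) = 0.0625
Var(N) = 0.75
Var(Y) = (-2)²*0.0625 + 1²*0.75
= 4*0.0625 + 1*0.75 = 1

1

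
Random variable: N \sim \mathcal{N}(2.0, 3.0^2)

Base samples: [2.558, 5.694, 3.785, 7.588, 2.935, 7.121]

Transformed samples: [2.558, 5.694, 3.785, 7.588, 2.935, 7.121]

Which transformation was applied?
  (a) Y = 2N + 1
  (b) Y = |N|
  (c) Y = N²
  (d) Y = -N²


Checking option (b) Y = |N|:
  N = 2.558 -> Y = 2.558 ✓
  N = 5.694 -> Y = 5.694 ✓
  N = 3.785 -> Y = 3.785 ✓
All samples match this transformation.

(b) |N|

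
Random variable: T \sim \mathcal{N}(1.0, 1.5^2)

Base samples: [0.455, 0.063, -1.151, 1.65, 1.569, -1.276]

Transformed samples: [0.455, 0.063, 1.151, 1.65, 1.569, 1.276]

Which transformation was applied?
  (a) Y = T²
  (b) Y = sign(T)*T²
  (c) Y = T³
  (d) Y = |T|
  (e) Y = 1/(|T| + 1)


Checking option (d) Y = |T|:
  T = 0.455 -> Y = 0.455 ✓
  T = 0.063 -> Y = 0.063 ✓
  T = -1.151 -> Y = 1.151 ✓
All samples match this transformation.

(d) |T|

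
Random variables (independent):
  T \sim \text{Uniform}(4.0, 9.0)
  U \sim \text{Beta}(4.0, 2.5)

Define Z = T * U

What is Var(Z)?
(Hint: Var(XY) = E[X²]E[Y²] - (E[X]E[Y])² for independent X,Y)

Var(XY) = E[X²]E[Y²] - (E[X]E[Y])²
E[T] = 6.5, Var(T) = 2.0833333
E[U] = 0.61538462, Var(U) = 0.031558185
E[T²] = 2.0833333 + 6.5² = 44.333333
E[U²] = 0.031558185 + 0.61538462² = 0.41025641
Var(Z) = 44.333333*0.41025641 - (6.5*0.61538462)²
= 18.188034 - 16 = 2.1880342

2.1880342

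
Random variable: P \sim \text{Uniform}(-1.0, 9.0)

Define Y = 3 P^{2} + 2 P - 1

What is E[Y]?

E[Y] = 3*E[P²] + 2*E[P] - 1
E[P] = 4
E[P²] = Var(P) + (E[P])² = 8.3333333 + 16 = 24.333333
E[Y] = 3*24.333333 + 2*4 - 1 = 80

80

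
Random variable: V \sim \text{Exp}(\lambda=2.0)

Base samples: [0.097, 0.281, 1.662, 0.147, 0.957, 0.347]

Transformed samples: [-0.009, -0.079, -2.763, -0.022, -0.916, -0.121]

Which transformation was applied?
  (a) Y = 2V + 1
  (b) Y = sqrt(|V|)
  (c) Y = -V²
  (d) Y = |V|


Checking option (c) Y = -V²:
  V = 0.097 -> Y = -0.009 ✓
  V = 0.281 -> Y = -0.079 ✓
  V = 1.662 -> Y = -2.763 ✓
All samples match this transformation.

(c) -V²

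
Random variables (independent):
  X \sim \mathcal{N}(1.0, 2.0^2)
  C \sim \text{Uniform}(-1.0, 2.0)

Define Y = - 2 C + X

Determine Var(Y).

For independent RVs: Var(aX + bY) = a²Var(X) + b²Var(Y)
Var(X) = 4
Var(C) = 0.75
Var(Y) = 1²*4 + (-2)²*0.75
= 1*4 + 4*0.75 = 7

7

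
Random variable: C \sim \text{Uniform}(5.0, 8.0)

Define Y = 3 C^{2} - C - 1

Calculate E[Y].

E[Y] = 3*E[C²] - 1*E[C] - 1
E[C] = 6.5
E[C²] = Var(C) + (E[C])² = 0.75 + 42.25 = 43
E[Y] = 3*43 - 1*6.5 - 1 = 121.5

121.5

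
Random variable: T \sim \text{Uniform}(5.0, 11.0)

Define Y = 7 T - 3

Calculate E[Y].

For Y = 7T - 3:
E[Y] = 7 * E[T] - 3
E[T] = (5 + 11)/2 = 8
E[Y] = 7 * 8 - 3 = 53

53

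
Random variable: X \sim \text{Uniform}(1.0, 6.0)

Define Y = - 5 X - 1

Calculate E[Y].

For Y = -5X - 1:
E[Y] = -5 * E[X] - 1
E[X] = (1 + 6)/2 = 3.5
E[Y] = -5 * 3.5 - 1 = -18.5

-18.5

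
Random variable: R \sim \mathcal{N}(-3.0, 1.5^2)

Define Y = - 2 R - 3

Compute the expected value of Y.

For Y = -2R - 3:
E[Y] = -2 * E[R] - 3
E[R] = -3.0 = -3
E[Y] = -2 * (-3) - 3 = 3

3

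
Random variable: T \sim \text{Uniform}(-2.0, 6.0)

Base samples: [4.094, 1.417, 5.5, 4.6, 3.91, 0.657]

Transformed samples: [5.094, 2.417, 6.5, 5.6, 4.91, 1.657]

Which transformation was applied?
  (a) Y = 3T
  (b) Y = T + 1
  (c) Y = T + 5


Checking option (b) Y = T + 1:
  T = 4.094 -> Y = 5.094 ✓
  T = 1.417 -> Y = 2.417 ✓
  T = 5.5 -> Y = 6.5 ✓
All samples match this transformation.

(b) T + 1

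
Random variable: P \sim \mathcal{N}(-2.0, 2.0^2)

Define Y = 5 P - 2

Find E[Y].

For Y = 5P - 2:
E[Y] = 5 * E[P] - 2
E[P] = -2.0 = -2
E[Y] = 5 * (-2) - 2 = -12

-12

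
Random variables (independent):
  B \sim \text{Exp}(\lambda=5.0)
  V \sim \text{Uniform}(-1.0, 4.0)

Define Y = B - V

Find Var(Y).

For independent RVs: Var(aX + bY) = a²Var(X) + b²Var(Y)
Var(B) = 0.04
Var(V) = 2.0833333
Var(Y) = 1²*0.04 + (-1)²*2.0833333
= 1*0.04 + 1*2.0833333 = 2.1233333

2.1233333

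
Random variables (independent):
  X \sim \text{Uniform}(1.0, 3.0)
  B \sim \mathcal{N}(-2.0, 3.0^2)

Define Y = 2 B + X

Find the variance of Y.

For independent RVs: Var(aX + bY) = a²Var(X) + b²Var(Y)
Var(X) = 0.33333333
Var(B) = 9
Var(Y) = 1²*0.33333333 + 2²*9
= 1*0.33333333 + 4*9 = 36.333333

36.333333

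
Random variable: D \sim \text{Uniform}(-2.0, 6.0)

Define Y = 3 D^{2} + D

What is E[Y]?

E[Y] = 3*E[D²] + 1*E[D]
E[D] = 2
E[D²] = Var(D) + (E[D])² = 5.3333333 + 4 = 9.3333333
E[Y] = 3*9.3333333 + 1*2 = 30

30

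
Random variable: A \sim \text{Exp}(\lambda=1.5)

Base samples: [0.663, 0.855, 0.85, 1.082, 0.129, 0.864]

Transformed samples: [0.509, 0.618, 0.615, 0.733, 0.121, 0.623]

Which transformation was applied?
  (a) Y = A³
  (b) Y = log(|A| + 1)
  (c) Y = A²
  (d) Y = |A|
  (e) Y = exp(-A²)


Checking option (b) Y = log(|A| + 1):
  A = 0.663 -> Y = 0.509 ✓
  A = 0.855 -> Y = 0.618 ✓
  A = 0.85 -> Y = 0.615 ✓
All samples match this transformation.

(b) log(|A| + 1)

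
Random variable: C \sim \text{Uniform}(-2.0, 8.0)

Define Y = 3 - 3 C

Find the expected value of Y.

For Y = -3C + 3:
E[Y] = -3 * E[C] + 3
E[C] = (-2 + 8)/2 = 3
E[Y] = -3 * 3 + 3 = -6

-6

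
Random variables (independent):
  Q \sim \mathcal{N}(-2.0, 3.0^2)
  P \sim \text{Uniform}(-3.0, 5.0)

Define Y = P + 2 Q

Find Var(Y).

For independent RVs: Var(aX + bY) = a²Var(X) + b²Var(Y)
Var(Q) = 9
Var(P) = 5.3333333
Var(Y) = 2²*9 + 1²*5.3333333
= 4*9 + 1*5.3333333 = 41.333333

41.333333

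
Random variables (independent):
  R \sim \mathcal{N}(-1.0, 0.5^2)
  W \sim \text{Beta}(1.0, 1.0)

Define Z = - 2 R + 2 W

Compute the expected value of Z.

E[Z] = -2*E[R] + 2*E[W]
E[R] = -1
E[W] = 0.5
E[Z] = -2*(-1) + 2*0.5 = 3

3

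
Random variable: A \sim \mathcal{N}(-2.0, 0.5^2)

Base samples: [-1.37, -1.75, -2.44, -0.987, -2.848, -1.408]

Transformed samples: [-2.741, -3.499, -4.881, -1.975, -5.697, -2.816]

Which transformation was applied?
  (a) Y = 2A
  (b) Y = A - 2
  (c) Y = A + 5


Checking option (a) Y = 2A:
  A = -1.37 -> Y = -2.741 ✓
  A = -1.75 -> Y = -3.499 ✓
  A = -2.44 -> Y = -4.881 ✓
All samples match this transformation.

(a) 2A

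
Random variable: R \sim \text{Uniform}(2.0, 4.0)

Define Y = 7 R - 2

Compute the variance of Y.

For Y = aR + b: Var(Y) = a² * Var(R)
Var(R) = (4 - 2)^2/12 = 0.33333333
Var(Y) = 7² * 0.33333333 = 49 * 0.33333333 = 16.333333

16.333333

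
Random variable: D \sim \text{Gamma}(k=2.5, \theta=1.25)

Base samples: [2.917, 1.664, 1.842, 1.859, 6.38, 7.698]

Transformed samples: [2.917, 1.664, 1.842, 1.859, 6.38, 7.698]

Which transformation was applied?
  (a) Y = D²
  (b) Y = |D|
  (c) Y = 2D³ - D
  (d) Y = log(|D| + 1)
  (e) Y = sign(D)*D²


Checking option (b) Y = |D|:
  D = 2.917 -> Y = 2.917 ✓
  D = 1.664 -> Y = 1.664 ✓
  D = 1.842 -> Y = 1.842 ✓
All samples match this transformation.

(b) |D|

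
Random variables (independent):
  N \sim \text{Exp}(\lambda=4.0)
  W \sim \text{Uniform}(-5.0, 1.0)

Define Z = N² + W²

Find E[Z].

E[Z] = E[N²] + E[W²]
E[N²] = Var(N) + E[N]² = 0.0625 + 0.0625 = 0.125
E[W²] = Var(W) + E[W]² = 3 + 4 = 7
E[Z] = 0.125 + 7 = 7.125

7.125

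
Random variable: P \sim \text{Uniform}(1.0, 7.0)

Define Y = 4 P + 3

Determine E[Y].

For Y = 4P + 3:
E[Y] = 4 * E[P] + 3
E[P] = (1 + 7)/2 = 4
E[Y] = 4 * 4 + 3 = 19

19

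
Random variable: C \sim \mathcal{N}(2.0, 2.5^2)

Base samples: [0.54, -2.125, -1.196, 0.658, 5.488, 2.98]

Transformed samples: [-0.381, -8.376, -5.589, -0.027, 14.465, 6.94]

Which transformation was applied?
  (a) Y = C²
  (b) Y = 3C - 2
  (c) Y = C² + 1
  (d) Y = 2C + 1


Checking option (b) Y = 3C - 2:
  C = 0.54 -> Y = -0.381 ✓
  C = -2.125 -> Y = -8.376 ✓
  C = -1.196 -> Y = -5.589 ✓
All samples match this transformation.

(b) 3C - 2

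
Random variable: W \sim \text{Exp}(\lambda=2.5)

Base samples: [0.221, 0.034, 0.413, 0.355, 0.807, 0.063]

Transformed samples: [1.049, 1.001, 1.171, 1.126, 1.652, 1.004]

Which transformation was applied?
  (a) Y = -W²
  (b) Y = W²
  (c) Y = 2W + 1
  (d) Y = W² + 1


Checking option (d) Y = W² + 1:
  W = 0.221 -> Y = 1.049 ✓
  W = 0.034 -> Y = 1.001 ✓
  W = 0.413 -> Y = 1.171 ✓
All samples match this transformation.

(d) W² + 1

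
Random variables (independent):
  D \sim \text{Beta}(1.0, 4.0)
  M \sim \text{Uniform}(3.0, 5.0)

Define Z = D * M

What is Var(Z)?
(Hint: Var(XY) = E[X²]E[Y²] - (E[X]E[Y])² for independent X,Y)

Var(XY) = E[X²]E[Y²] - (E[X]E[Y])²
E[D] = 0.2, Var(D) = 0.026666667
E[M] = 4, Var(M) = 0.33333333
E[D²] = 0.026666667 + 0.2² = 0.066666667
E[M²] = 0.33333333 + 4² = 16.333333
Var(Z) = 0.066666667*16.333333 - (0.2*4)²
= 1.0888889 - 0.64 = 0.44888889

0.44888889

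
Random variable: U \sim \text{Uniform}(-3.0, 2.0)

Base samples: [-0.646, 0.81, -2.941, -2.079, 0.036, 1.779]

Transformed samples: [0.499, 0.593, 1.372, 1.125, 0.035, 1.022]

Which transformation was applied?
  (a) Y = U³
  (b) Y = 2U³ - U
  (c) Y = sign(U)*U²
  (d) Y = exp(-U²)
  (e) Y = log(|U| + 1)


Checking option (e) Y = log(|U| + 1):
  U = -0.646 -> Y = 0.499 ✓
  U = 0.81 -> Y = 0.593 ✓
  U = -2.941 -> Y = 1.372 ✓
All samples match this transformation.

(e) log(|U| + 1)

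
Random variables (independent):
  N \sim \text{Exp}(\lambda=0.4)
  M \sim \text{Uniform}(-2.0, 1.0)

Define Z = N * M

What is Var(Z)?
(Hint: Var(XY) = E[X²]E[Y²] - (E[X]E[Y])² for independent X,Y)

Var(XY) = E[X²]E[Y²] - (E[X]E[Y])²
E[N] = 2.5, Var(N) = 6.25
E[M] = -0.5, Var(M) = 0.75
E[N²] = 6.25 + 2.5² = 12.5
E[M²] = 0.75 + (-0.5)² = 1
Var(Z) = 12.5*1 - (2.5*(-0.5))²
= 12.5 - 1.5625 = 10.9375

10.9375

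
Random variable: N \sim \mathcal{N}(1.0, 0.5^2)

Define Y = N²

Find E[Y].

Using E[X²] = Var(X) + (E[X])²:
E[N] = 1
Var(N) = 0.5^2 = 0.25
E[N²] = 0.25 + 1² = 0.25 + 1 = 1.25

1.25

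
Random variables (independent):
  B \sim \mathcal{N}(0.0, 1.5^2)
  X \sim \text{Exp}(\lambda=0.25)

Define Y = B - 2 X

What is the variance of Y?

For independent RVs: Var(aX + bY) = a²Var(X) + b²Var(Y)
Var(B) = 2.25
Var(X) = 16
Var(Y) = 1²*2.25 + (-2)²*16
= 1*2.25 + 4*16 = 66.25

66.25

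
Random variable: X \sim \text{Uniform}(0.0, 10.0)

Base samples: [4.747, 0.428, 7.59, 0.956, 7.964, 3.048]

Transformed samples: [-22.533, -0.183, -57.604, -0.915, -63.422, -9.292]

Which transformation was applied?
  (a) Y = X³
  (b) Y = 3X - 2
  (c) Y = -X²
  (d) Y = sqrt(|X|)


Checking option (c) Y = -X²:
  X = 4.747 -> Y = -22.533 ✓
  X = 0.428 -> Y = -0.183 ✓
  X = 7.59 -> Y = -57.604 ✓
All samples match this transformation.

(c) -X²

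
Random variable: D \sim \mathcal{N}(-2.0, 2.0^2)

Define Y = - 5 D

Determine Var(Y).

For Y = aD + b: Var(Y) = a² * Var(D)
Var(D) = 2.0^2 = 4
Var(Y) = (-5)² * 4 = 25 * 4 = 100

100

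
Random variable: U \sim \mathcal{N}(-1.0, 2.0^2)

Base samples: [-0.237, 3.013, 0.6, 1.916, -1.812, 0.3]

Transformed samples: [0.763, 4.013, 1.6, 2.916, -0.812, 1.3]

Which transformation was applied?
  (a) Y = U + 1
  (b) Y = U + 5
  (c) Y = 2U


Checking option (a) Y = U + 1:
  U = -0.237 -> Y = 0.763 ✓
  U = 3.013 -> Y = 4.013 ✓
  U = 0.6 -> Y = 1.6 ✓
All samples match this transformation.

(a) U + 1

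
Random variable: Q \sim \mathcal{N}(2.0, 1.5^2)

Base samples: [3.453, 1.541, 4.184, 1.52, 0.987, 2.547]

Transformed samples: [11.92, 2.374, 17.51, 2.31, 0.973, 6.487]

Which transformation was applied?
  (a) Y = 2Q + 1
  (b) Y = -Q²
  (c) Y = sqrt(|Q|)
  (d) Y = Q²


Checking option (d) Y = Q²:
  Q = 3.453 -> Y = 11.92 ✓
  Q = 1.541 -> Y = 2.374 ✓
  Q = 4.184 -> Y = 17.51 ✓
All samples match this transformation.

(d) Q²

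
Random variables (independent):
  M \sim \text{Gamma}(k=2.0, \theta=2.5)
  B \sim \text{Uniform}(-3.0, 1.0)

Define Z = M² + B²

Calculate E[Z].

E[Z] = E[M²] + E[B²]
E[M²] = Var(M) + E[M]² = 12.5 + 25 = 37.5
E[B²] = Var(B) + E[B]² = 1.3333333 + 1 = 2.3333333
E[Z] = 37.5 + 2.3333333 = 39.833333

39.833333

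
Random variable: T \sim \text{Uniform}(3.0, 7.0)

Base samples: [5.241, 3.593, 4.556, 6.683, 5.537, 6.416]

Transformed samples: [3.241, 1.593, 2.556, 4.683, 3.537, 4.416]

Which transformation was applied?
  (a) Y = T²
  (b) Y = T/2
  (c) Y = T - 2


Checking option (c) Y = T - 2:
  T = 5.241 -> Y = 3.241 ✓
  T = 3.593 -> Y = 1.593 ✓
  T = 4.556 -> Y = 2.556 ✓
All samples match this transformation.

(c) T - 2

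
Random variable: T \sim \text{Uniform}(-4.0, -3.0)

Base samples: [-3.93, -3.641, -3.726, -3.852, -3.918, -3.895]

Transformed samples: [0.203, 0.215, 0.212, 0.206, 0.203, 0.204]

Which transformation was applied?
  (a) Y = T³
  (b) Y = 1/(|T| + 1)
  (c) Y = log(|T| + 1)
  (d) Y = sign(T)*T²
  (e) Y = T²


Checking option (b) Y = 1/(|T| + 1):
  T = -3.93 -> Y = 0.203 ✓
  T = -3.641 -> Y = 0.215 ✓
  T = -3.726 -> Y = 0.212 ✓
All samples match this transformation.

(b) 1/(|T| + 1)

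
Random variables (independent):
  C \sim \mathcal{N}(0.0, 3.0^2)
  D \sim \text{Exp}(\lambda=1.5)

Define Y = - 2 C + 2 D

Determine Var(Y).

For independent RVs: Var(aX + bY) = a²Var(X) + b²Var(Y)
Var(C) = 9
Var(D) = 0.44444444
Var(Y) = (-2)²*9 + 2²*0.44444444
= 4*9 + 4*0.44444444 = 37.777778

37.777778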